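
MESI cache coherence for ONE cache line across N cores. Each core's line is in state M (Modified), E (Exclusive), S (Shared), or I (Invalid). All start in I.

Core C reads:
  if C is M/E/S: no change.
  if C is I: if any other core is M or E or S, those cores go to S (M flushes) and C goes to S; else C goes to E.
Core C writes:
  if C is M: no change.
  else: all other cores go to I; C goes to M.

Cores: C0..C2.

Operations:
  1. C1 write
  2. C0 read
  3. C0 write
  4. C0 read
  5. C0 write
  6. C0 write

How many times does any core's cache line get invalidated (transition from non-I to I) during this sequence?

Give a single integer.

Op 1: C1 write [C1 write: invalidate none -> C1=M] -> [I,M,I] (invalidations this op: 0; running total: 0)
Op 2: C0 read [C0 read from I: others=['C1=M'] -> C0=S, others downsized to S] -> [S,S,I] (invalidations this op: 0; running total: 0)
Op 3: C0 write [C0 write: invalidate ['C1=S'] -> C0=M] -> [M,I,I] (invalidations this op: 1; running total: 1)
Op 4: C0 read [C0 read: already in M, no change] -> [M,I,I] (invalidations this op: 0; running total: 1)
Op 5: C0 write [C0 write: already M (modified), no change] -> [M,I,I] (invalidations this op: 0; running total: 1)
Op 6: C0 write [C0 write: already M (modified), no change] -> [M,I,I] (invalidations this op: 0; running total: 1)

Answer: 1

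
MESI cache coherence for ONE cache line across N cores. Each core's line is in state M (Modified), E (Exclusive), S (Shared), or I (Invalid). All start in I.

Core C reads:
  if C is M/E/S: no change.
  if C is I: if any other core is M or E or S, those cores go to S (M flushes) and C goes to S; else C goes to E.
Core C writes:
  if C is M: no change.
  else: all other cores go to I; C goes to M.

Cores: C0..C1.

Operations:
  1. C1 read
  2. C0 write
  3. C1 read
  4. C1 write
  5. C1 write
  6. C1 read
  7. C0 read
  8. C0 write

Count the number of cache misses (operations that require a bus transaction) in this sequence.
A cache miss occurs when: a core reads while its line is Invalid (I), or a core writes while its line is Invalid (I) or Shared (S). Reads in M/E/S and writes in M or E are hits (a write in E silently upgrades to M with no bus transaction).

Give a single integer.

Op 1: C1 read [C1 read from I: no other sharers -> C1=E (exclusive)] -> [I,E] [MISS #1: read from I]
Op 2: C0 write [C0 write: invalidate ['C1=E'] -> C0=M] -> [M,I] [MISS #2: write from I]
Op 3: C1 read [C1 read from I: others=['C0=M'] -> C1=S, others downsized to S] -> [S,S] [MISS #3: read from I]
Op 4: C1 write [C1 write: invalidate ['C0=S'] -> C1=M] -> [I,M] [MISS #4: write from S]
Op 5: C1 write [C1 write: already M (modified), no change] -> [I,M] [hit: write from M]
Op 6: C1 read [C1 read: already in M, no change] -> [I,M] [hit: read from M]
Op 7: C0 read [C0 read from I: others=['C1=M'] -> C0=S, others downsized to S] -> [S,S] [MISS #5: read from I]
Op 8: C0 write [C0 write: invalidate ['C1=S'] -> C0=M] -> [M,I] [MISS #6: write from S]

Answer: 6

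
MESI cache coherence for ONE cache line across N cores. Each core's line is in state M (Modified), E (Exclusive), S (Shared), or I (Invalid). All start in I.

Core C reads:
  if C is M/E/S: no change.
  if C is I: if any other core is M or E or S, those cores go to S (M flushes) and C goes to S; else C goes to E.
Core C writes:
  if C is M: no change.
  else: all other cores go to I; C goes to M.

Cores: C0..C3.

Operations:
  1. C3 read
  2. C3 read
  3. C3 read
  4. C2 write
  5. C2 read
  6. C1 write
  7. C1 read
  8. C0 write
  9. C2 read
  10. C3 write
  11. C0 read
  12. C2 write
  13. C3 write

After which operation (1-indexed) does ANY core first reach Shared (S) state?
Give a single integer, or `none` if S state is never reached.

Op 1: C3 read [C3 read from I: no other sharers -> C3=E (exclusive)] -> [I,I,I,E]
Op 2: C3 read [C3 read: already in E, no change] -> [I,I,I,E]
Op 3: C3 read [C3 read: already in E, no change] -> [I,I,I,E]
Op 4: C2 write [C2 write: invalidate ['C3=E'] -> C2=M] -> [I,I,M,I]
Op 5: C2 read [C2 read: already in M, no change] -> [I,I,M,I]
Op 6: C1 write [C1 write: invalidate ['C2=M'] -> C1=M] -> [I,M,I,I]
Op 7: C1 read [C1 read: already in M, no change] -> [I,M,I,I]
Op 8: C0 write [C0 write: invalidate ['C1=M'] -> C0=M] -> [M,I,I,I]
Op 9: C2 read [C2 read from I: others=['C0=M'] -> C2=S, others downsized to S] -> [S,I,S,I]
  -> First S state at op 9; remaining ops need not be traced.

Answer: 9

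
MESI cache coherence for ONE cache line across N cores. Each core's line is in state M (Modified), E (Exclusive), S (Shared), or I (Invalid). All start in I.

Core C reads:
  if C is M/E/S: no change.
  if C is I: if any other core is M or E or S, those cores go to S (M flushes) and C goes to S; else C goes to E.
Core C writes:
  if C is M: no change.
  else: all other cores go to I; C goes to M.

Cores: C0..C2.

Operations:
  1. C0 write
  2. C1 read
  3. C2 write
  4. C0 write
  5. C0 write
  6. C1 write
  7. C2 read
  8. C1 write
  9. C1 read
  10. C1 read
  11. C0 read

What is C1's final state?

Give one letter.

Op 1: C0 write [C0 write: invalidate none -> C0=M] -> [M,I,I]
Op 2: C1 read [C1 read from I: others=['C0=M'] -> C1=S, others downsized to S] -> [S,S,I]
Op 3: C2 write [C2 write: invalidate ['C0=S', 'C1=S'] -> C2=M] -> [I,I,M]
Op 4: C0 write [C0 write: invalidate ['C2=M'] -> C0=M] -> [M,I,I]
Op 5: C0 write [C0 write: already M (modified), no change] -> [M,I,I]
Op 6: C1 write [C1 write: invalidate ['C0=M'] -> C1=M] -> [I,M,I]
Op 7: C2 read [C2 read from I: others=['C1=M'] -> C2=S, others downsized to S] -> [I,S,S]
Op 8: C1 write [C1 write: invalidate ['C2=S'] -> C1=M] -> [I,M,I]
Op 9: C1 read [C1 read: already in M, no change] -> [I,M,I]
Op 10: C1 read [C1 read: already in M, no change] -> [I,M,I]
Op 11: C0 read [C0 read from I: others=['C1=M'] -> C0=S, others downsized to S] -> [S,S,I]

Answer: S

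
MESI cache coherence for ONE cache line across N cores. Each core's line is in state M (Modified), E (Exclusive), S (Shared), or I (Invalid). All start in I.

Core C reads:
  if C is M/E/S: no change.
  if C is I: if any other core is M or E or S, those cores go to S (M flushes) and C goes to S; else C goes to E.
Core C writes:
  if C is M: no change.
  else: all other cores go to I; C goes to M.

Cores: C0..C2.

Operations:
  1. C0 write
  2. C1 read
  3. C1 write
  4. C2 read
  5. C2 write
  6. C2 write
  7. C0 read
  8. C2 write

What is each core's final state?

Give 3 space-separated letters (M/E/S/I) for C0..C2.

Op 1: C0 write [C0 write: invalidate none -> C0=M] -> [M,I,I]
Op 2: C1 read [C1 read from I: others=['C0=M'] -> C1=S, others downsized to S] -> [S,S,I]
Op 3: C1 write [C1 write: invalidate ['C0=S'] -> C1=M] -> [I,M,I]
Op 4: C2 read [C2 read from I: others=['C1=M'] -> C2=S, others downsized to S] -> [I,S,S]
Op 5: C2 write [C2 write: invalidate ['C1=S'] -> C2=M] -> [I,I,M]
Op 6: C2 write [C2 write: already M (modified), no change] -> [I,I,M]
Op 7: C0 read [C0 read from I: others=['C2=M'] -> C0=S, others downsized to S] -> [S,I,S]
Op 8: C2 write [C2 write: invalidate ['C0=S'] -> C2=M] -> [I,I,M]

Answer: I I M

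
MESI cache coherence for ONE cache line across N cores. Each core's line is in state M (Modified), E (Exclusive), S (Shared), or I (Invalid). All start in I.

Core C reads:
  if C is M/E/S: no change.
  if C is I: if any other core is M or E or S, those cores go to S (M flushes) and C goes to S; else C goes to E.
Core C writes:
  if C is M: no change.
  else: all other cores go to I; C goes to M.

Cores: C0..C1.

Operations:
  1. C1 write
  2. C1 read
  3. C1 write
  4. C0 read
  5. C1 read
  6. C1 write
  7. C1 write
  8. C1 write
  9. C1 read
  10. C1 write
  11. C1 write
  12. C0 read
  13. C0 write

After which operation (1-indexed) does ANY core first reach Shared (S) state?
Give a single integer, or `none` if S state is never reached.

Answer: 4

Derivation:
Op 1: C1 write [C1 write: invalidate none -> C1=M] -> [I,M]
Op 2: C1 read [C1 read: already in M, no change] -> [I,M]
Op 3: C1 write [C1 write: already M (modified), no change] -> [I,M]
Op 4: C0 read [C0 read from I: others=['C1=M'] -> C0=S, others downsized to S] -> [S,S]
  -> First S state at op 4; remaining ops need not be traced.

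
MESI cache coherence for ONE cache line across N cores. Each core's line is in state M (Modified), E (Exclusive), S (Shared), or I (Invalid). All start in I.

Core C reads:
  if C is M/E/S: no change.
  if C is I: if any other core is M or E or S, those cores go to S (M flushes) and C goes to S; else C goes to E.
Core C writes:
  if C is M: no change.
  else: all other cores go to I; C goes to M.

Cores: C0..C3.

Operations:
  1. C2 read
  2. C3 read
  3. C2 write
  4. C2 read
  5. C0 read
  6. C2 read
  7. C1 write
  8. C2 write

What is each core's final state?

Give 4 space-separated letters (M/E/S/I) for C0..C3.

Answer: I I M I

Derivation:
Op 1: C2 read [C2 read from I: no other sharers -> C2=E (exclusive)] -> [I,I,E,I]
Op 2: C3 read [C3 read from I: others=['C2=E'] -> C3=S, others downsized to S] -> [I,I,S,S]
Op 3: C2 write [C2 write: invalidate ['C3=S'] -> C2=M] -> [I,I,M,I]
Op 4: C2 read [C2 read: already in M, no change] -> [I,I,M,I]
Op 5: C0 read [C0 read from I: others=['C2=M'] -> C0=S, others downsized to S] -> [S,I,S,I]
Op 6: C2 read [C2 read: already in S, no change] -> [S,I,S,I]
Op 7: C1 write [C1 write: invalidate ['C0=S', 'C2=S'] -> C1=M] -> [I,M,I,I]
Op 8: C2 write [C2 write: invalidate ['C1=M'] -> C2=M] -> [I,I,M,I]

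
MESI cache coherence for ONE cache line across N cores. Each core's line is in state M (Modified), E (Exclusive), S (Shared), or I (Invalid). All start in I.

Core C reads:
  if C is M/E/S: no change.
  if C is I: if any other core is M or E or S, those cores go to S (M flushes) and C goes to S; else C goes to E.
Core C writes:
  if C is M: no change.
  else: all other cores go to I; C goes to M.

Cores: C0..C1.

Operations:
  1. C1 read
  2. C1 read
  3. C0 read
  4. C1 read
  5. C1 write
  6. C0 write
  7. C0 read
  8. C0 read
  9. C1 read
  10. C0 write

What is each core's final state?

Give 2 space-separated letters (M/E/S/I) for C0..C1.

Op 1: C1 read [C1 read from I: no other sharers -> C1=E (exclusive)] -> [I,E]
Op 2: C1 read [C1 read: already in E, no change] -> [I,E]
Op 3: C0 read [C0 read from I: others=['C1=E'] -> C0=S, others downsized to S] -> [S,S]
Op 4: C1 read [C1 read: already in S, no change] -> [S,S]
Op 5: C1 write [C1 write: invalidate ['C0=S'] -> C1=M] -> [I,M]
Op 6: C0 write [C0 write: invalidate ['C1=M'] -> C0=M] -> [M,I]
Op 7: C0 read [C0 read: already in M, no change] -> [M,I]
Op 8: C0 read [C0 read: already in M, no change] -> [M,I]
Op 9: C1 read [C1 read from I: others=['C0=M'] -> C1=S, others downsized to S] -> [S,S]
Op 10: C0 write [C0 write: invalidate ['C1=S'] -> C0=M] -> [M,I]

Answer: M I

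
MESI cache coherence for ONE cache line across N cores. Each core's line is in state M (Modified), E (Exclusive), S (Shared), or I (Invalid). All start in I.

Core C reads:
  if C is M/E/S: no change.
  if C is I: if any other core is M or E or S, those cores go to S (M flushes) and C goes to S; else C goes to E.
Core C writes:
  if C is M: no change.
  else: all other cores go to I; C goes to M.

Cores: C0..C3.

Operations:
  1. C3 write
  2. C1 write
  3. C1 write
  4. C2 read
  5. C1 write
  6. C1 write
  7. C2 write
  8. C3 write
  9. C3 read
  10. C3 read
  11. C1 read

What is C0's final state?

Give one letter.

Answer: I

Derivation:
Op 1: C3 write [C3 write: invalidate none -> C3=M] -> [I,I,I,M]
Op 2: C1 write [C1 write: invalidate ['C3=M'] -> C1=M] -> [I,M,I,I]
Op 3: C1 write [C1 write: already M (modified), no change] -> [I,M,I,I]
Op 4: C2 read [C2 read from I: others=['C1=M'] -> C2=S, others downsized to S] -> [I,S,S,I]
Op 5: C1 write [C1 write: invalidate ['C2=S'] -> C1=M] -> [I,M,I,I]
Op 6: C1 write [C1 write: already M (modified), no change] -> [I,M,I,I]
Op 7: C2 write [C2 write: invalidate ['C1=M'] -> C2=M] -> [I,I,M,I]
Op 8: C3 write [C3 write: invalidate ['C2=M'] -> C3=M] -> [I,I,I,M]
Op 9: C3 read [C3 read: already in M, no change] -> [I,I,I,M]
Op 10: C3 read [C3 read: already in M, no change] -> [I,I,I,M]
Op 11: C1 read [C1 read from I: others=['C3=M'] -> C1=S, others downsized to S] -> [I,S,I,S]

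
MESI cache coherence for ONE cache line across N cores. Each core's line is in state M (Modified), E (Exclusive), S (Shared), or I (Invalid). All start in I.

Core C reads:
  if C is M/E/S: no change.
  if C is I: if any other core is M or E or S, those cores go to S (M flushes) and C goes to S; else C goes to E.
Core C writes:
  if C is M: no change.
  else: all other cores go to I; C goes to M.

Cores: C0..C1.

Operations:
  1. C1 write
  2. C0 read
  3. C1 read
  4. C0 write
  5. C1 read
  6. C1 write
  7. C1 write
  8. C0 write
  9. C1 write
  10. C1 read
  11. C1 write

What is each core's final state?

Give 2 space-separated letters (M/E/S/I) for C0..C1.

Answer: I M

Derivation:
Op 1: C1 write [C1 write: invalidate none -> C1=M] -> [I,M]
Op 2: C0 read [C0 read from I: others=['C1=M'] -> C0=S, others downsized to S] -> [S,S]
Op 3: C1 read [C1 read: already in S, no change] -> [S,S]
Op 4: C0 write [C0 write: invalidate ['C1=S'] -> C0=M] -> [M,I]
Op 5: C1 read [C1 read from I: others=['C0=M'] -> C1=S, others downsized to S] -> [S,S]
Op 6: C1 write [C1 write: invalidate ['C0=S'] -> C1=M] -> [I,M]
Op 7: C1 write [C1 write: already M (modified), no change] -> [I,M]
Op 8: C0 write [C0 write: invalidate ['C1=M'] -> C0=M] -> [M,I]
Op 9: C1 write [C1 write: invalidate ['C0=M'] -> C1=M] -> [I,M]
Op 10: C1 read [C1 read: already in M, no change] -> [I,M]
Op 11: C1 write [C1 write: already M (modified), no change] -> [I,M]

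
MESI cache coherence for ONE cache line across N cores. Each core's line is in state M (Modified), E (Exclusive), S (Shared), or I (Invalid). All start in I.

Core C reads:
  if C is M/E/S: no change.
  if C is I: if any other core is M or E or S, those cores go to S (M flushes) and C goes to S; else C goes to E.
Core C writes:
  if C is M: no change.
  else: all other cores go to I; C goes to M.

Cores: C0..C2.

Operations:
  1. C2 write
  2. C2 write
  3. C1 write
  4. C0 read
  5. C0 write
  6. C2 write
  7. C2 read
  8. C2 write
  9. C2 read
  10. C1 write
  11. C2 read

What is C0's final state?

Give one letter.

Answer: I

Derivation:
Op 1: C2 write [C2 write: invalidate none -> C2=M] -> [I,I,M]
Op 2: C2 write [C2 write: already M (modified), no change] -> [I,I,M]
Op 3: C1 write [C1 write: invalidate ['C2=M'] -> C1=M] -> [I,M,I]
Op 4: C0 read [C0 read from I: others=['C1=M'] -> C0=S, others downsized to S] -> [S,S,I]
Op 5: C0 write [C0 write: invalidate ['C1=S'] -> C0=M] -> [M,I,I]
Op 6: C2 write [C2 write: invalidate ['C0=M'] -> C2=M] -> [I,I,M]
Op 7: C2 read [C2 read: already in M, no change] -> [I,I,M]
Op 8: C2 write [C2 write: already M (modified), no change] -> [I,I,M]
Op 9: C2 read [C2 read: already in M, no change] -> [I,I,M]
Op 10: C1 write [C1 write: invalidate ['C2=M'] -> C1=M] -> [I,M,I]
Op 11: C2 read [C2 read from I: others=['C1=M'] -> C2=S, others downsized to S] -> [I,S,S]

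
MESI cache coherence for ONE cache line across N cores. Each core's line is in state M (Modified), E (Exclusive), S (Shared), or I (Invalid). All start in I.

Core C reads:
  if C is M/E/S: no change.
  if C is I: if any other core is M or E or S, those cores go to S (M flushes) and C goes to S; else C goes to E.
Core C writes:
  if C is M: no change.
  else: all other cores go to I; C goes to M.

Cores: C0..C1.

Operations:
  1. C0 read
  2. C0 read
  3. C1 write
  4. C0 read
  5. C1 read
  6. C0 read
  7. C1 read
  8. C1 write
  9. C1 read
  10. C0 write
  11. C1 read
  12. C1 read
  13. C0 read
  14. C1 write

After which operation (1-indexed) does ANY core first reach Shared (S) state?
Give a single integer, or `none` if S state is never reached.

Op 1: C0 read [C0 read from I: no other sharers -> C0=E (exclusive)] -> [E,I]
Op 2: C0 read [C0 read: already in E, no change] -> [E,I]
Op 3: C1 write [C1 write: invalidate ['C0=E'] -> C1=M] -> [I,M]
Op 4: C0 read [C0 read from I: others=['C1=M'] -> C0=S, others downsized to S] -> [S,S]
  -> First S state at op 4; remaining ops need not be traced.

Answer: 4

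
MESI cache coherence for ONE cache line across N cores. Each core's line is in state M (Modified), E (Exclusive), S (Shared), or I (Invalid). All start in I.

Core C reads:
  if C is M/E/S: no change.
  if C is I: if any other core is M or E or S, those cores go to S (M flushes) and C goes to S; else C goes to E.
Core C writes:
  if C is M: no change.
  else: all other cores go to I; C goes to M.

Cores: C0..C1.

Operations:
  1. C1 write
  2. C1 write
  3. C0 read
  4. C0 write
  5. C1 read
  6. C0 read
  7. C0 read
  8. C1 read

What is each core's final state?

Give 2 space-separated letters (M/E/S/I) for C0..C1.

Op 1: C1 write [C1 write: invalidate none -> C1=M] -> [I,M]
Op 2: C1 write [C1 write: already M (modified), no change] -> [I,M]
Op 3: C0 read [C0 read from I: others=['C1=M'] -> C0=S, others downsized to S] -> [S,S]
Op 4: C0 write [C0 write: invalidate ['C1=S'] -> C0=M] -> [M,I]
Op 5: C1 read [C1 read from I: others=['C0=M'] -> C1=S, others downsized to S] -> [S,S]
Op 6: C0 read [C0 read: already in S, no change] -> [S,S]
Op 7: C0 read [C0 read: already in S, no change] -> [S,S]
Op 8: C1 read [C1 read: already in S, no change] -> [S,S]

Answer: S S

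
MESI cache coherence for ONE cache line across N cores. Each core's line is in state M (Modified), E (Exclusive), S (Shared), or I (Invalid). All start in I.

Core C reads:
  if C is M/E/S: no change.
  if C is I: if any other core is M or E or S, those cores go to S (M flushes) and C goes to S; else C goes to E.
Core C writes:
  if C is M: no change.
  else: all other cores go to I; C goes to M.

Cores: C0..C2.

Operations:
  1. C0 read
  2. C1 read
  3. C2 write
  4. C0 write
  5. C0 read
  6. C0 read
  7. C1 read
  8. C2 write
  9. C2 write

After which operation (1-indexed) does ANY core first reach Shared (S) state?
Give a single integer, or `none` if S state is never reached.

Op 1: C0 read [C0 read from I: no other sharers -> C0=E (exclusive)] -> [E,I,I]
Op 2: C1 read [C1 read from I: others=['C0=E'] -> C1=S, others downsized to S] -> [S,S,I]
  -> First S state at op 2; remaining ops need not be traced.

Answer: 2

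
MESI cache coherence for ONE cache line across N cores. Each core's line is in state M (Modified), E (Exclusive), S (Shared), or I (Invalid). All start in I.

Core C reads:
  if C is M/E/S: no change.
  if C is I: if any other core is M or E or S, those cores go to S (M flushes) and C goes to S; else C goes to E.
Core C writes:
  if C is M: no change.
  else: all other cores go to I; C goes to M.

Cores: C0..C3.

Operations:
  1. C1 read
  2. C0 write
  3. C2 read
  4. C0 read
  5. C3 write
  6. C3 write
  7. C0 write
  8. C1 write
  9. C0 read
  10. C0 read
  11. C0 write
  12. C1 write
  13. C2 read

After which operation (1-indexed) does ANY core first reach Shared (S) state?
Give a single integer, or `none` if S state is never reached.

Answer: 3

Derivation:
Op 1: C1 read [C1 read from I: no other sharers -> C1=E (exclusive)] -> [I,E,I,I]
Op 2: C0 write [C0 write: invalidate ['C1=E'] -> C0=M] -> [M,I,I,I]
Op 3: C2 read [C2 read from I: others=['C0=M'] -> C2=S, others downsized to S] -> [S,I,S,I]
  -> First S state at op 3; remaining ops need not be traced.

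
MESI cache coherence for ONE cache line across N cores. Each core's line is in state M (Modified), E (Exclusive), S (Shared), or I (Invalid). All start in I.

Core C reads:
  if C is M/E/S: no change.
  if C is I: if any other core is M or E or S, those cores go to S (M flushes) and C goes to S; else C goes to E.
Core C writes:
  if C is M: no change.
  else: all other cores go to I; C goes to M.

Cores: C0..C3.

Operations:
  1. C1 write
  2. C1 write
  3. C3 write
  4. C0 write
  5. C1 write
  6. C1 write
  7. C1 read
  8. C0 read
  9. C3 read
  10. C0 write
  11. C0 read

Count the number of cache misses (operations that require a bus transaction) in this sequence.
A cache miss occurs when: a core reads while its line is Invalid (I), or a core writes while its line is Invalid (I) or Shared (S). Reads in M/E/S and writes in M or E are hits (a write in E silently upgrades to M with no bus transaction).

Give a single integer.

Answer: 7

Derivation:
Op 1: C1 write [C1 write: invalidate none -> C1=M] -> [I,M,I,I] [MISS #1: write from I]
Op 2: C1 write [C1 write: already M (modified), no change] -> [I,M,I,I] [hit: write from M]
Op 3: C3 write [C3 write: invalidate ['C1=M'] -> C3=M] -> [I,I,I,M] [MISS #2: write from I]
Op 4: C0 write [C0 write: invalidate ['C3=M'] -> C0=M] -> [M,I,I,I] [MISS #3: write from I]
Op 5: C1 write [C1 write: invalidate ['C0=M'] -> C1=M] -> [I,M,I,I] [MISS #4: write from I]
Op 6: C1 write [C1 write: already M (modified), no change] -> [I,M,I,I] [hit: write from M]
Op 7: C1 read [C1 read: already in M, no change] -> [I,M,I,I] [hit: read from M]
Op 8: C0 read [C0 read from I: others=['C1=M'] -> C0=S, others downsized to S] -> [S,S,I,I] [MISS #5: read from I]
Op 9: C3 read [C3 read from I: others=['C0=S', 'C1=S'] -> C3=S, others downsized to S] -> [S,S,I,S] [MISS #6: read from I]
Op 10: C0 write [C0 write: invalidate ['C1=S', 'C3=S'] -> C0=M] -> [M,I,I,I] [MISS #7: write from S]
Op 11: C0 read [C0 read: already in M, no change] -> [M,I,I,I] [hit: read from M]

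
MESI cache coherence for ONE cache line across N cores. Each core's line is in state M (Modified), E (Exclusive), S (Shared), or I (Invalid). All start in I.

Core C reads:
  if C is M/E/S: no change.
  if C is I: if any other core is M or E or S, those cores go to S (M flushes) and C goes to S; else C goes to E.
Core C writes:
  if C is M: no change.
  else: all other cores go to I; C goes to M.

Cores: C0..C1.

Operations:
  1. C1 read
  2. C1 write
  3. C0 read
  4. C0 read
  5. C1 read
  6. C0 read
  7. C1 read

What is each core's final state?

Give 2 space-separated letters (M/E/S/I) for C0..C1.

Op 1: C1 read [C1 read from I: no other sharers -> C1=E (exclusive)] -> [I,E]
Op 2: C1 write [C1 write: invalidate none -> C1=M] -> [I,M]
Op 3: C0 read [C0 read from I: others=['C1=M'] -> C0=S, others downsized to S] -> [S,S]
Op 4: C0 read [C0 read: already in S, no change] -> [S,S]
Op 5: C1 read [C1 read: already in S, no change] -> [S,S]
Op 6: C0 read [C0 read: already in S, no change] -> [S,S]
Op 7: C1 read [C1 read: already in S, no change] -> [S,S]

Answer: S S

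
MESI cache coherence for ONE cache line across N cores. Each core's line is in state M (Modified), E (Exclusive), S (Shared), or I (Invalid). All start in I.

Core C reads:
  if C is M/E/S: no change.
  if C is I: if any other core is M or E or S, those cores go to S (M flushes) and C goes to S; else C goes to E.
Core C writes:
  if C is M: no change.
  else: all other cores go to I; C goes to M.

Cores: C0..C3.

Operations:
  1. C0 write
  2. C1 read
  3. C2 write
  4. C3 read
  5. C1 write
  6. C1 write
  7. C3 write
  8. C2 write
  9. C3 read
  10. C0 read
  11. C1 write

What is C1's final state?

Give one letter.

Op 1: C0 write [C0 write: invalidate none -> C0=M] -> [M,I,I,I]
Op 2: C1 read [C1 read from I: others=['C0=M'] -> C1=S, others downsized to S] -> [S,S,I,I]
Op 3: C2 write [C2 write: invalidate ['C0=S', 'C1=S'] -> C2=M] -> [I,I,M,I]
Op 4: C3 read [C3 read from I: others=['C2=M'] -> C3=S, others downsized to S] -> [I,I,S,S]
Op 5: C1 write [C1 write: invalidate ['C2=S', 'C3=S'] -> C1=M] -> [I,M,I,I]
Op 6: C1 write [C1 write: already M (modified), no change] -> [I,M,I,I]
Op 7: C3 write [C3 write: invalidate ['C1=M'] -> C3=M] -> [I,I,I,M]
Op 8: C2 write [C2 write: invalidate ['C3=M'] -> C2=M] -> [I,I,M,I]
Op 9: C3 read [C3 read from I: others=['C2=M'] -> C3=S, others downsized to S] -> [I,I,S,S]
Op 10: C0 read [C0 read from I: others=['C2=S', 'C3=S'] -> C0=S, others downsized to S] -> [S,I,S,S]
Op 11: C1 write [C1 write: invalidate ['C0=S', 'C2=S', 'C3=S'] -> C1=M] -> [I,M,I,I]

Answer: M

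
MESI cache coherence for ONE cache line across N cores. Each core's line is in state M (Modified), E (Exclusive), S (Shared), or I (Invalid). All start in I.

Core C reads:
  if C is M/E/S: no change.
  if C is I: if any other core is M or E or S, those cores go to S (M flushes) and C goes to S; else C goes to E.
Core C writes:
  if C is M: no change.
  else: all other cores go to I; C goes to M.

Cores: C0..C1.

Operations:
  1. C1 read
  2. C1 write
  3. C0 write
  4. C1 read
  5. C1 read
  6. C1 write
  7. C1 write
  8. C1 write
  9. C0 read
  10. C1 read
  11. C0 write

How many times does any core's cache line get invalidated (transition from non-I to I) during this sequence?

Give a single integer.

Op 1: C1 read [C1 read from I: no other sharers -> C1=E (exclusive)] -> [I,E] (invalidations this op: 0; running total: 0)
Op 2: C1 write [C1 write: invalidate none -> C1=M] -> [I,M] (invalidations this op: 0; running total: 0)
Op 3: C0 write [C0 write: invalidate ['C1=M'] -> C0=M] -> [M,I] (invalidations this op: 1; running total: 1)
Op 4: C1 read [C1 read from I: others=['C0=M'] -> C1=S, others downsized to S] -> [S,S] (invalidations this op: 0; running total: 1)
Op 5: C1 read [C1 read: already in S, no change] -> [S,S] (invalidations this op: 0; running total: 1)
Op 6: C1 write [C1 write: invalidate ['C0=S'] -> C1=M] -> [I,M] (invalidations this op: 1; running total: 2)
Op 7: C1 write [C1 write: already M (modified), no change] -> [I,M] (invalidations this op: 0; running total: 2)
Op 8: C1 write [C1 write: already M (modified), no change] -> [I,M] (invalidations this op: 0; running total: 2)
Op 9: C0 read [C0 read from I: others=['C1=M'] -> C0=S, others downsized to S] -> [S,S] (invalidations this op: 0; running total: 2)
Op 10: C1 read [C1 read: already in S, no change] -> [S,S] (invalidations this op: 0; running total: 2)
Op 11: C0 write [C0 write: invalidate ['C1=S'] -> C0=M] -> [M,I] (invalidations this op: 1; running total: 3)

Answer: 3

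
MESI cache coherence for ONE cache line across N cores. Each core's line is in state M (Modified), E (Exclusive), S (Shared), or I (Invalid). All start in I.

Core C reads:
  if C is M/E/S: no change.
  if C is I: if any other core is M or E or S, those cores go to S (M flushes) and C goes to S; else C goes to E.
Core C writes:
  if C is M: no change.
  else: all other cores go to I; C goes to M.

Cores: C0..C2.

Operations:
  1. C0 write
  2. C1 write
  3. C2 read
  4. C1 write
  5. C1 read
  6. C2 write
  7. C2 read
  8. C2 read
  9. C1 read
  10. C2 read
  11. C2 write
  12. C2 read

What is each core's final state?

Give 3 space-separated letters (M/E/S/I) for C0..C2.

Answer: I I M

Derivation:
Op 1: C0 write [C0 write: invalidate none -> C0=M] -> [M,I,I]
Op 2: C1 write [C1 write: invalidate ['C0=M'] -> C1=M] -> [I,M,I]
Op 3: C2 read [C2 read from I: others=['C1=M'] -> C2=S, others downsized to S] -> [I,S,S]
Op 4: C1 write [C1 write: invalidate ['C2=S'] -> C1=M] -> [I,M,I]
Op 5: C1 read [C1 read: already in M, no change] -> [I,M,I]
Op 6: C2 write [C2 write: invalidate ['C1=M'] -> C2=M] -> [I,I,M]
Op 7: C2 read [C2 read: already in M, no change] -> [I,I,M]
Op 8: C2 read [C2 read: already in M, no change] -> [I,I,M]
Op 9: C1 read [C1 read from I: others=['C2=M'] -> C1=S, others downsized to S] -> [I,S,S]
Op 10: C2 read [C2 read: already in S, no change] -> [I,S,S]
Op 11: C2 write [C2 write: invalidate ['C1=S'] -> C2=M] -> [I,I,M]
Op 12: C2 read [C2 read: already in M, no change] -> [I,I,M]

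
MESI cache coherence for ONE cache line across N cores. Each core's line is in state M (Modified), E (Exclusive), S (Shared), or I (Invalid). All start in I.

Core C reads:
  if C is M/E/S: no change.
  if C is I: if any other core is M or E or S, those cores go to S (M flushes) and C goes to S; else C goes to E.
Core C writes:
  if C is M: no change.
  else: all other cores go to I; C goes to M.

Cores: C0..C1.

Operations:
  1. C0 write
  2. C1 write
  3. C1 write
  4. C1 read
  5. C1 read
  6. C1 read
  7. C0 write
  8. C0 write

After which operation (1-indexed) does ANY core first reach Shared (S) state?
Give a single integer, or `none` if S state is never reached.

Answer: none

Derivation:
Op 1: C0 write [C0 write: invalidate none -> C0=M] -> [M,I]
Op 2: C1 write [C1 write: invalidate ['C0=M'] -> C1=M] -> [I,M]
Op 3: C1 write [C1 write: already M (modified), no change] -> [I,M]
Op 4: C1 read [C1 read: already in M, no change] -> [I,M]
Op 5: C1 read [C1 read: already in M, no change] -> [I,M]
Op 6: C1 read [C1 read: already in M, no change] -> [I,M]
Op 7: C0 write [C0 write: invalidate ['C1=M'] -> C0=M] -> [M,I]
Op 8: C0 write [C0 write: already M (modified), no change] -> [M,I]
S state never reached in this sequence.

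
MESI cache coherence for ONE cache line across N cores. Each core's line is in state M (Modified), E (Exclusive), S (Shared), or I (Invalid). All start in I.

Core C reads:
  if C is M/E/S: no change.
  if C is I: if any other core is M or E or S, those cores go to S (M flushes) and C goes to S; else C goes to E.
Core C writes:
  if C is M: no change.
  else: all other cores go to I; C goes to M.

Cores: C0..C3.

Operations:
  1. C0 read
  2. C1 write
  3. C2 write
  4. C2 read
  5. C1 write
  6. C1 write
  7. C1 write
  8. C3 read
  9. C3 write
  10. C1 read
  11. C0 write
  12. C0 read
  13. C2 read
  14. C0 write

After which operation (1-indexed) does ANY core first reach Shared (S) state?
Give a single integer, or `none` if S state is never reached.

Answer: 8

Derivation:
Op 1: C0 read [C0 read from I: no other sharers -> C0=E (exclusive)] -> [E,I,I,I]
Op 2: C1 write [C1 write: invalidate ['C0=E'] -> C1=M] -> [I,M,I,I]
Op 3: C2 write [C2 write: invalidate ['C1=M'] -> C2=M] -> [I,I,M,I]
Op 4: C2 read [C2 read: already in M, no change] -> [I,I,M,I]
Op 5: C1 write [C1 write: invalidate ['C2=M'] -> C1=M] -> [I,M,I,I]
Op 6: C1 write [C1 write: already M (modified), no change] -> [I,M,I,I]
Op 7: C1 write [C1 write: already M (modified), no change] -> [I,M,I,I]
Op 8: C3 read [C3 read from I: others=['C1=M'] -> C3=S, others downsized to S] -> [I,S,I,S]
  -> First S state at op 8; remaining ops need not be traced.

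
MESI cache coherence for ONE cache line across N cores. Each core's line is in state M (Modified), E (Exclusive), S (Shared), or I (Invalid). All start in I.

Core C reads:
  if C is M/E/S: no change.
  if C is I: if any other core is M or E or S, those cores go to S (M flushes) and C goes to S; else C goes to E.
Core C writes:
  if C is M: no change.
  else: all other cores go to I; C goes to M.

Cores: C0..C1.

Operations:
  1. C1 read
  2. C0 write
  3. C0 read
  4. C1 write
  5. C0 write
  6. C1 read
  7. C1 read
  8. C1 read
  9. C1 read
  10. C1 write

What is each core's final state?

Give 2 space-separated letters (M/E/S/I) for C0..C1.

Answer: I M

Derivation:
Op 1: C1 read [C1 read from I: no other sharers -> C1=E (exclusive)] -> [I,E]
Op 2: C0 write [C0 write: invalidate ['C1=E'] -> C0=M] -> [M,I]
Op 3: C0 read [C0 read: already in M, no change] -> [M,I]
Op 4: C1 write [C1 write: invalidate ['C0=M'] -> C1=M] -> [I,M]
Op 5: C0 write [C0 write: invalidate ['C1=M'] -> C0=M] -> [M,I]
Op 6: C1 read [C1 read from I: others=['C0=M'] -> C1=S, others downsized to S] -> [S,S]
Op 7: C1 read [C1 read: already in S, no change] -> [S,S]
Op 8: C1 read [C1 read: already in S, no change] -> [S,S]
Op 9: C1 read [C1 read: already in S, no change] -> [S,S]
Op 10: C1 write [C1 write: invalidate ['C0=S'] -> C1=M] -> [I,M]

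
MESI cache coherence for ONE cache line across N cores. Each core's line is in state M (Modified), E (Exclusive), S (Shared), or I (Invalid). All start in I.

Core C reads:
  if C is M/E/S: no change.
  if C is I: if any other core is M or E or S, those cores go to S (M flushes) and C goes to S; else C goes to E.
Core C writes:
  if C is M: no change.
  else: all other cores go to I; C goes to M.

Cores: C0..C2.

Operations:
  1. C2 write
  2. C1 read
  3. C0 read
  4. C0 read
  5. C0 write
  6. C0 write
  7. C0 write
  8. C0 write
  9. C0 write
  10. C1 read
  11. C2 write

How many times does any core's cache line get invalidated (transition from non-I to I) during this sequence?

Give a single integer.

Answer: 4

Derivation:
Op 1: C2 write [C2 write: invalidate none -> C2=M] -> [I,I,M] (invalidations this op: 0; running total: 0)
Op 2: C1 read [C1 read from I: others=['C2=M'] -> C1=S, others downsized to S] -> [I,S,S] (invalidations this op: 0; running total: 0)
Op 3: C0 read [C0 read from I: others=['C1=S', 'C2=S'] -> C0=S, others downsized to S] -> [S,S,S] (invalidations this op: 0; running total: 0)
Op 4: C0 read [C0 read: already in S, no change] -> [S,S,S] (invalidations this op: 0; running total: 0)
Op 5: C0 write [C0 write: invalidate ['C1=S', 'C2=S'] -> C0=M] -> [M,I,I] (invalidations this op: 2; running total: 2)
Op 6: C0 write [C0 write: already M (modified), no change] -> [M,I,I] (invalidations this op: 0; running total: 2)
Op 7: C0 write [C0 write: already M (modified), no change] -> [M,I,I] (invalidations this op: 0; running total: 2)
Op 8: C0 write [C0 write: already M (modified), no change] -> [M,I,I] (invalidations this op: 0; running total: 2)
Op 9: C0 write [C0 write: already M (modified), no change] -> [M,I,I] (invalidations this op: 0; running total: 2)
Op 10: C1 read [C1 read from I: others=['C0=M'] -> C1=S, others downsized to S] -> [S,S,I] (invalidations this op: 0; running total: 2)
Op 11: C2 write [C2 write: invalidate ['C0=S', 'C1=S'] -> C2=M] -> [I,I,M] (invalidations this op: 2; running total: 4)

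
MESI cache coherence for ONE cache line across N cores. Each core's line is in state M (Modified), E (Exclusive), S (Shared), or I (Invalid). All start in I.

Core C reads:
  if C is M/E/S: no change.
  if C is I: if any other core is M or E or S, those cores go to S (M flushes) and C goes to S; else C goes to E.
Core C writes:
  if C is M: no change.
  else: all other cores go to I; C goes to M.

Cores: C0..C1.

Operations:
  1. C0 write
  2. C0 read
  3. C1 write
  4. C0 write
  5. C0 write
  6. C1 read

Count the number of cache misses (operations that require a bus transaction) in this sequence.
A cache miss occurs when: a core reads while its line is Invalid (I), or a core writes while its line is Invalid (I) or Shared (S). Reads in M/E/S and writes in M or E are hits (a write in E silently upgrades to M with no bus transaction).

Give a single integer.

Op 1: C0 write [C0 write: invalidate none -> C0=M] -> [M,I] [MISS #1: write from I]
Op 2: C0 read [C0 read: already in M, no change] -> [M,I] [hit: read from M]
Op 3: C1 write [C1 write: invalidate ['C0=M'] -> C1=M] -> [I,M] [MISS #2: write from I]
Op 4: C0 write [C0 write: invalidate ['C1=M'] -> C0=M] -> [M,I] [MISS #3: write from I]
Op 5: C0 write [C0 write: already M (modified), no change] -> [M,I] [hit: write from M]
Op 6: C1 read [C1 read from I: others=['C0=M'] -> C1=S, others downsized to S] -> [S,S] [MISS #4: read from I]

Answer: 4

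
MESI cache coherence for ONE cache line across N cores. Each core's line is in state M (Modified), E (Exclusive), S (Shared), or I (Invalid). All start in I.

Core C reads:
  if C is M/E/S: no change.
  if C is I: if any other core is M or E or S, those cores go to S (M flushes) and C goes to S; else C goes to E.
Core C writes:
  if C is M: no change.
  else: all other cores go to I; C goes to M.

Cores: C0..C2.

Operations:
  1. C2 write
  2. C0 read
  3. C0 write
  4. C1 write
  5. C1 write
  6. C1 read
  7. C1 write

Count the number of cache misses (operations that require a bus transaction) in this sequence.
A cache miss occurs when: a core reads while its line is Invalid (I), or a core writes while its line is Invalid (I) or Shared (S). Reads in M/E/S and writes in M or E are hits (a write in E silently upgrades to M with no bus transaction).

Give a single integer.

Op 1: C2 write [C2 write: invalidate none -> C2=M] -> [I,I,M] [MISS #1: write from I]
Op 2: C0 read [C0 read from I: others=['C2=M'] -> C0=S, others downsized to S] -> [S,I,S] [MISS #2: read from I]
Op 3: C0 write [C0 write: invalidate ['C2=S'] -> C0=M] -> [M,I,I] [MISS #3: write from S]
Op 4: C1 write [C1 write: invalidate ['C0=M'] -> C1=M] -> [I,M,I] [MISS #4: write from I]
Op 5: C1 write [C1 write: already M (modified), no change] -> [I,M,I] [hit: write from M]
Op 6: C1 read [C1 read: already in M, no change] -> [I,M,I] [hit: read from M]
Op 7: C1 write [C1 write: already M (modified), no change] -> [I,M,I] [hit: write from M]

Answer: 4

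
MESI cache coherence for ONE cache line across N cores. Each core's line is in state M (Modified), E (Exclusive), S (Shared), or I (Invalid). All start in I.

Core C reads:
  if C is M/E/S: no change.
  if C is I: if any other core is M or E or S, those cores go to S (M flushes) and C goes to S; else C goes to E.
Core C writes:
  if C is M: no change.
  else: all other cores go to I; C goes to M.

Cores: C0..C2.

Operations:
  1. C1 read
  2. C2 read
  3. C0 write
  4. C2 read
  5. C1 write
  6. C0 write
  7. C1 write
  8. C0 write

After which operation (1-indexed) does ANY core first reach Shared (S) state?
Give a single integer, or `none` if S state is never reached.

Op 1: C1 read [C1 read from I: no other sharers -> C1=E (exclusive)] -> [I,E,I]
Op 2: C2 read [C2 read from I: others=['C1=E'] -> C2=S, others downsized to S] -> [I,S,S]
  -> First S state at op 2; remaining ops need not be traced.

Answer: 2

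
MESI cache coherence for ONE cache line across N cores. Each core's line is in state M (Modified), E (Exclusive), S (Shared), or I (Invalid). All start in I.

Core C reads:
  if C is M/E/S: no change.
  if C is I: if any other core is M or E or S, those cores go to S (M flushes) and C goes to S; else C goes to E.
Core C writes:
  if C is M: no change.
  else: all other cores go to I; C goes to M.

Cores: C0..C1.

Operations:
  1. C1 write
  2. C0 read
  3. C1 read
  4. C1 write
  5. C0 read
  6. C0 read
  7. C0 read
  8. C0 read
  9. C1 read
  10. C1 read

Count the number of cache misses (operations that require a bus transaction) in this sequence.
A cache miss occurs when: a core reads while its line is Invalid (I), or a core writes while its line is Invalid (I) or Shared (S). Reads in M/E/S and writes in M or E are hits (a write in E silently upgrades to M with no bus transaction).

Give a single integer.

Answer: 4

Derivation:
Op 1: C1 write [C1 write: invalidate none -> C1=M] -> [I,M] [MISS #1: write from I]
Op 2: C0 read [C0 read from I: others=['C1=M'] -> C0=S, others downsized to S] -> [S,S] [MISS #2: read from I]
Op 3: C1 read [C1 read: already in S, no change] -> [S,S] [hit: read from S]
Op 4: C1 write [C1 write: invalidate ['C0=S'] -> C1=M] -> [I,M] [MISS #3: write from S]
Op 5: C0 read [C0 read from I: others=['C1=M'] -> C0=S, others downsized to S] -> [S,S] [MISS #4: read from I]
Op 6: C0 read [C0 read: already in S, no change] -> [S,S] [hit: read from S]
Op 7: C0 read [C0 read: already in S, no change] -> [S,S] [hit: read from S]
Op 8: C0 read [C0 read: already in S, no change] -> [S,S] [hit: read from S]
Op 9: C1 read [C1 read: already in S, no change] -> [S,S] [hit: read from S]
Op 10: C1 read [C1 read: already in S, no change] -> [S,S] [hit: read from S]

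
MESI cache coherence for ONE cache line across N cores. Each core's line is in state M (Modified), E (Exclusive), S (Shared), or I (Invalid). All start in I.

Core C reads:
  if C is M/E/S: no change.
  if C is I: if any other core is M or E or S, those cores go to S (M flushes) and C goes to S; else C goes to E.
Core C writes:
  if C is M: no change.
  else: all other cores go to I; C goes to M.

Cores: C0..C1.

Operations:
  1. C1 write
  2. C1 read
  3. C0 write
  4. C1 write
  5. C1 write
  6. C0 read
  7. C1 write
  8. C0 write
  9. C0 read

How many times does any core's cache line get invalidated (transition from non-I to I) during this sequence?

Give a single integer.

Op 1: C1 write [C1 write: invalidate none -> C1=M] -> [I,M] (invalidations this op: 0; running total: 0)
Op 2: C1 read [C1 read: already in M, no change] -> [I,M] (invalidations this op: 0; running total: 0)
Op 3: C0 write [C0 write: invalidate ['C1=M'] -> C0=M] -> [M,I] (invalidations this op: 1; running total: 1)
Op 4: C1 write [C1 write: invalidate ['C0=M'] -> C1=M] -> [I,M] (invalidations this op: 1; running total: 2)
Op 5: C1 write [C1 write: already M (modified), no change] -> [I,M] (invalidations this op: 0; running total: 2)
Op 6: C0 read [C0 read from I: others=['C1=M'] -> C0=S, others downsized to S] -> [S,S] (invalidations this op: 0; running total: 2)
Op 7: C1 write [C1 write: invalidate ['C0=S'] -> C1=M] -> [I,M] (invalidations this op: 1; running total: 3)
Op 8: C0 write [C0 write: invalidate ['C1=M'] -> C0=M] -> [M,I] (invalidations this op: 1; running total: 4)
Op 9: C0 read [C0 read: already in M, no change] -> [M,I] (invalidations this op: 0; running total: 4)

Answer: 4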